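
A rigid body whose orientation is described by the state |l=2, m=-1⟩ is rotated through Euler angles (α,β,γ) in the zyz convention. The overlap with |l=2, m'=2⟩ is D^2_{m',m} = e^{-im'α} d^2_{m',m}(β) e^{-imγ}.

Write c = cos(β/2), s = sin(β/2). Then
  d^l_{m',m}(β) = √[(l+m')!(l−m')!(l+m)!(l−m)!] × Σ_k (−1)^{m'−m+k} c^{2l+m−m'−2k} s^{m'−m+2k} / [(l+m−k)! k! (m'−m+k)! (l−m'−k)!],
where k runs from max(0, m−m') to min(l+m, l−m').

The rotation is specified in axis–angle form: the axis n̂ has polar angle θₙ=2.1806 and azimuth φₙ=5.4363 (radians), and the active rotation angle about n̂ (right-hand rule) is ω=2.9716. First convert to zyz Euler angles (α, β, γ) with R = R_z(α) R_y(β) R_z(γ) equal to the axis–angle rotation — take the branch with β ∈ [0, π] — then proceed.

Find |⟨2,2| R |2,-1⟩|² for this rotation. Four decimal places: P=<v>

P=0.3954

Axis–angle → zyz. n̂ = (sinθₙcosφₙ, sinθₙsinφₙ, cosθₙ) = (+0.542944, -0.614182, -0.572707), ω = 2.9716.
R = I cosω + sinω [n̂]ₓ + (1−cosω) n̂n̂ᵀ gives
  R = [-0.400259, -0.565238, -0.721317; -0.759013, -0.236585, +0.606569; -0.513509, +0.790274, -0.334328]
β = atan2(√(R₁₃²+R₂₃²), R₃₃) = 1.911689; α = atan2(R₂₃, R₁₃) mod 2π = 2.442394; γ = atan2(R₃₂, −R₃₁) mod 2π = 0.994572
D^2_{2,-1}(2.4424,1.9117,0.9946) = e^{-i·2·2.4424}·d^2_{2,-1}(1.9117)·e^{-i·-1·0.9946}. Compute d first:
Half-angle: c=0.576919, s=0.816801. N=√(24·1·1·6)=12.000000
k: max(0,(-1)−(2))=0 … min(2+(-1),2−(2))=0
  k=0: (−1)^3·12.0000/(6)·0.5769^1·0.8168^3 = -0.628773
d^2_{2,-1}(1.9117) = -0.628773
|D^2_{2,-1}|² = |d^2_{2,-1}(β)|² = (-0.628773)² = 0.395356 (the z-rotation phases have unit modulus)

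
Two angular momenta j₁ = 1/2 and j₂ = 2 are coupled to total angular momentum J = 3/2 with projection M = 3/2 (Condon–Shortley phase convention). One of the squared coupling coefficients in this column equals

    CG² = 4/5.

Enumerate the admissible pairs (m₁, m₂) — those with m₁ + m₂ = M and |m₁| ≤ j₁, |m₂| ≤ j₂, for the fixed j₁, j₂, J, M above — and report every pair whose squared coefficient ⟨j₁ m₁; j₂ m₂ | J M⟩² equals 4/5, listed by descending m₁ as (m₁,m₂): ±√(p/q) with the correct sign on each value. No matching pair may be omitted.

(-1/2,2): −√(4/5)

Admissible pairs with m₁+m₂ = M = 3/2: (-1/2,2), (1/2,1)
  (m₁,m₂)=(1/2,1): CG² = 1/5, CG = +√(1/5)
  (m₁,m₂)=(-1/2,2): CG² = 4/5, CG = −√(4/5)   ← matches the target
Pairs with CG² = 4/5: (-1/2,2): −√(4/5)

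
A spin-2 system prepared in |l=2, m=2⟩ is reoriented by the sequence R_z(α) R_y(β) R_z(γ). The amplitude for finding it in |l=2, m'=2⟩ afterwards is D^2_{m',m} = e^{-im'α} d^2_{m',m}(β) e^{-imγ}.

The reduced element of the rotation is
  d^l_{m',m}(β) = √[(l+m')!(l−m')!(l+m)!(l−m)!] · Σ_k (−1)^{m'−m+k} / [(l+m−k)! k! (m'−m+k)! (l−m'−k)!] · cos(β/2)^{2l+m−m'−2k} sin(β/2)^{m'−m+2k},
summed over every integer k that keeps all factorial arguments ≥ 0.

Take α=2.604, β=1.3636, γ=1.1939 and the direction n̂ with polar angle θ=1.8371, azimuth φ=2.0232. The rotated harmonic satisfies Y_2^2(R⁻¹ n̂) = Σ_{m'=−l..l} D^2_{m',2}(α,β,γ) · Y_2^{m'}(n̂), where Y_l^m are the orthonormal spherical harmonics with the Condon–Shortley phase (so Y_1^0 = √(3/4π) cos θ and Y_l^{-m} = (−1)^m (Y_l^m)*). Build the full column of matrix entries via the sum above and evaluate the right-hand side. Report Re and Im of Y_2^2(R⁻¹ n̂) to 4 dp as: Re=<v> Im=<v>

Re=-0.0901 Im=0.1529

Need the full column D^2_{m',2} for m'=−2..2 at α=2.6040, β=1.3636, γ=1.1939.
cos(β/2)=0.776440, sin(β/2)=0.630192
d^2_{-2,2}: single k=4 term ⇒ +0.157721;  D = -0.149645+0.049822i
d^2_{-1,2}: single k=3 term ⇒ +0.388647;  D = +0.379599+0.083372i
d^2_{0,2}: single k=2 term ⇒ +0.586457;  D = -0.427585-0.401376i
d^2_{1,2}: single k=1 term ⇒ +0.589964;  D = +0.162706+0.567084i
d^2_{2,2}: single k=0 term ⇒ +0.363438;  D = +0.092794-0.351393i
Y_2^{m'}(θ=1.8371,φ=2.0232) and Σ D·Y over m':
  (-0.1496+0.0498i)·(-0.2221+0.2827i)  (+0.3796+0.0834i)·(+0.0857+0.1764i)  (-0.4276-0.4014i)·(-0.2499+0.0000i)  (+0.1627+0.5671i)·(-0.0857+0.1764i)  (+0.0928-0.3514i)·(-0.2221-0.2827i)
Y_2^2(R⁻¹ n̂) = -0.090107+0.152934i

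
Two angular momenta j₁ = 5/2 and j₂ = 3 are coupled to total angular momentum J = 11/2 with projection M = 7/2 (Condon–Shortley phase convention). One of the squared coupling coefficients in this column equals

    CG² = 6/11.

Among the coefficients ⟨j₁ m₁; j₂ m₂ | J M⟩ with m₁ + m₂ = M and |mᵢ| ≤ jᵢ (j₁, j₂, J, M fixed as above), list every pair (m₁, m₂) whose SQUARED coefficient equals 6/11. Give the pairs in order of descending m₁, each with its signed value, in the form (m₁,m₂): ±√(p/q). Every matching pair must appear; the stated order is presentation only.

(3/2,2): +√(6/11)

Admissible pairs with m₁+m₂ = M = 7/2: (1/2,3), (3/2,2), (5/2,1)
  (m₁,m₂)=(5/2,1): CG² = 3/11, CG = +√(3/11)
  (m₁,m₂)=(3/2,2): CG² = 6/11, CG = +√(6/11)   ← matches the target
  (m₁,m₂)=(1/2,3): CG² = 2/11, CG = +√(2/11)
Pairs with CG² = 6/11: (3/2,2): +√(6/11)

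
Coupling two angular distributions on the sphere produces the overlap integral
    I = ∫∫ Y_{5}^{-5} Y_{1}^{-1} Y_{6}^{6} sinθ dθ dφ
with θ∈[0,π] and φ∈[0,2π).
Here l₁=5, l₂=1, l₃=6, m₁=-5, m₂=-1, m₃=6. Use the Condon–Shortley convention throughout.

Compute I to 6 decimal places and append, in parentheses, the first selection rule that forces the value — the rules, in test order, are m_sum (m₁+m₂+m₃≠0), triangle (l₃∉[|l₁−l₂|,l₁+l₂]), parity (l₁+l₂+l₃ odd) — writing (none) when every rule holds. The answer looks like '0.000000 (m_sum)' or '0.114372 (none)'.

0.331940 (none)

Checks pass: Σm=0; 12 even; l₃=6∈[4,6].
(2·5+1)(2·1+1)(2·6+1) = 429
Δ: 0! 10! 2! / 13! → 1/858
sum: t=0:+1/14400 = 1/14400
3j²(5 1 6; 0 0 0) = Δ·Π!·Σ² = 6/143  (sign +1)
sum: t=0:+1/7257600 = 1/7257600
3j²(5 1 6; -5 -1 6) = Δ·Π!·Σ² = 1/13  (sign +1)
combine: 4πI² = 429·6/143·1/13 = 18/13
take √, sign +1: I = 0.33194004
No selection rule forces the value: the integral is nonzero (none).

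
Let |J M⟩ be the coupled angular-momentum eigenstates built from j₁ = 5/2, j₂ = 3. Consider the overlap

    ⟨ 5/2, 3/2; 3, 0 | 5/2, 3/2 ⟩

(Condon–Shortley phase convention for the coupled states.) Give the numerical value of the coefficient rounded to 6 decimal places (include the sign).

-0.483046  (= −√(7/30))

√[6·3!2!3!/9! · 4!1!3!3!4!1!] = √(864/35)
  +(−1)^0/∏(0,3,1,3,1,0)! = 1/36  (running 1/36)
  +(−1)^1/∏(1,2,0,2,2,1)! = -1/8  (running -7/72)
⟨..|..⟩ = √(864/35)·(-7/72) = -0.483046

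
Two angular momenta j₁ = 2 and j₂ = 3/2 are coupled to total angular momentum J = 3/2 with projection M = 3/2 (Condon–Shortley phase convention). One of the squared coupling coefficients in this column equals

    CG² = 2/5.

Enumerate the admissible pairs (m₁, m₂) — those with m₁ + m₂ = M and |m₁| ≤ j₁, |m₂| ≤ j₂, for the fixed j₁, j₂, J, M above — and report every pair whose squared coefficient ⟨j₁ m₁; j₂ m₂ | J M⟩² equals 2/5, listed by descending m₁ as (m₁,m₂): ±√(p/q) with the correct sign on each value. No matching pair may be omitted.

Admissible pairs with m₁+m₂ = M = 3/2: (0,3/2), (1,1/2), (2,-1/2)
  (m₁,m₂)=(2,-1/2): CG² = 2/5, CG = +√(2/5)   ← matches the target
  (m₁,m₂)=(1,1/2): CG² = 2/5, CG = −√(2/5)   ← matches the target
  (m₁,m₂)=(0,3/2): CG² = 1/5, CG = +√(1/5)
Pairs with CG² = 2/5: (2,-1/2): +√(2/5); (1,1/2): −√(2/5)

(2,-1/2): +√(2/5); (1,1/2): −√(2/5)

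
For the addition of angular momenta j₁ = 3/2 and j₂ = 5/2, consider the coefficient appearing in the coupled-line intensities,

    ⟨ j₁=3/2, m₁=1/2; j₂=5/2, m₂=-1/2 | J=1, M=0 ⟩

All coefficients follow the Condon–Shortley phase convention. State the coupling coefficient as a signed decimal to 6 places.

triangle: 3!*0!*2!/6! = 12/720
(j±m)!: 2!*1!*2!*3!*1!*1! = 24
prefactor² = (2J+1)*Δ*N² = 6/5
  k=1: −1/(1!*2!*0!*1!*0!*1!) = -1/2
Σ = -1/2  ⇒  CG² = 6/5*(-1/2)² = 3/10
CG = −√(3/10) = -0.547723

-0.547723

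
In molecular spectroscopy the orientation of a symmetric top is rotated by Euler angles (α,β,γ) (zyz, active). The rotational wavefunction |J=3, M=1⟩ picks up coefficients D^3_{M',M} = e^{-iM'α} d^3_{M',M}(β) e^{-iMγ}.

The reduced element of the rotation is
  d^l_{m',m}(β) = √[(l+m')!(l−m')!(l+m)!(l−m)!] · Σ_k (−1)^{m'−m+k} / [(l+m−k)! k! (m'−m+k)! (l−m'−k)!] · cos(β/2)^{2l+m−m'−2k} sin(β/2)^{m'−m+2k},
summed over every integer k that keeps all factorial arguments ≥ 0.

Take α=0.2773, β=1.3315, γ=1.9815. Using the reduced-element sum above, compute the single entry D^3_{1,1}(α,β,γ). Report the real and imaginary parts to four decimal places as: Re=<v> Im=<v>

Re=0.2482 Im=0.3019

First d^3_{1,1}(β=1.3315), then the phase factors e^{-i(1)α} and e^{-i(1)γ}:
c=cos(1.331500/2)=0.786454, s=sin(1.331500/2)=0.617649; N=√[24·2·24·2]=48.000000
Admissible k: 0..2 (factorial args all ≥0)
  k=0: (−1)^0·48.0000/(48)·0.7865^6·0.6176^0 = +0.236613
  k=1: (−1)^1·48.0000/(6)·0.7865^4·0.6176^2 = -1.167526
  k=2: (−1)^2·48.0000/(8)·0.7865^2·0.6176^4 = +0.540089
d^3_{1,1}(1.3315) = +0.236613 -1.167526 +0.540089 = -0.390824
Attach z-rotation phases: D = e^{-i(1)(0.2773)}·(-0.390824)·e^{-i(1)(1.9815)} = +0.248172+0.301917i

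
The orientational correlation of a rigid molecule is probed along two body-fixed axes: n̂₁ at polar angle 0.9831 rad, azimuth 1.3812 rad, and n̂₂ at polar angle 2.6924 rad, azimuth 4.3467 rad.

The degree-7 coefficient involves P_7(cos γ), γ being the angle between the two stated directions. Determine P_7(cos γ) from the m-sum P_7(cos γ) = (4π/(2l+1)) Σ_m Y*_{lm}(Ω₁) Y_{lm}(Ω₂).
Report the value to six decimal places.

0.399638

Expand P_7 via completeness: Σ_{m} conj(Y_{7,m}) at Ω₁ times Y_{7,m} at Ω₂ —
  term(m=-7) = -0.000067-0.000190i   from Y*(Ω₁)=-0.134170-0.033349i, Y(Ω₂)=+0.000800+0.001216i
  term(m=-6) = -0.001915-0.003391i   from Y*(Ω₁)=-0.144675+0.312795i, Y(Ω₂)=-0.006596+0.009175i
  term(m=-5) = -0.015119-0.018306i   from Y*(Ω₁)=+0.356489+0.256019i, Y(Ω₂)=-0.052311-0.013784i
  term(m=-4) = -0.026291-0.022342i   from Y*(Ω₁)=+0.141166-0.133738i, Y(Ω₂)=-0.019132-0.176394i
  term(m=-3) = +0.082126+0.047929i   from Y*(Ω₁)=+0.129671+0.202845i, Y(Ω₂)=+0.351472-0.180188i
  term(m=-2) = +0.158089+0.058099i   from Y*(Ω₁)=+0.295890-0.117905i, Y(Ω₂)=+0.393552+0.353175i
  term(m=-1) = -0.024820-0.004416i   from Y*(Ω₁)=+0.021891+0.114072i, Y(Ω₂)=-0.077610+0.202685i
  term(m=+0) = +0.133027+0.000000i   from Y*(Ω₁)=+0.333458-0.000000i, Y(Ω₂)=+0.398931+0.000000i
  term(m=+1) = -0.024820+0.004416i   from Y*(Ω₁)=-0.021891+0.114072i, Y(Ω₂)=+0.077610+0.202685i
  term(m=+2) = +0.158089-0.058099i   from Y*(Ω₁)=+0.295890+0.117905i, Y(Ω₂)=+0.393552-0.353175i
  term(m=+3) = +0.082126-0.047929i   from Y*(Ω₁)=-0.129671+0.202845i, Y(Ω₂)=-0.351472-0.180188i
  term(m=+4) = -0.026291+0.022342i   from Y*(Ω₁)=+0.141166+0.133738i, Y(Ω₂)=-0.019132+0.176394i
  term(m=+5) = -0.015119+0.018306i   from Y*(Ω₁)=-0.356489+0.256019i, Y(Ω₂)=+0.052311-0.013784i
  term(m=+6) = -0.001915+0.003391i   from Y*(Ω₁)=-0.144675-0.312795i, Y(Ω₂)=-0.006596-0.009175i
  term(m=+7) = -0.000067+0.000190i   from Y*(Ω₁)=+0.134170-0.033349i, Y(Ω₂)=-0.000800+0.001216i
Accumulated sum +0.477033+0.000000i; after 4π/(2l+1) scaling, +0.399638+0.000000i ⇒ P_7 = 0.399638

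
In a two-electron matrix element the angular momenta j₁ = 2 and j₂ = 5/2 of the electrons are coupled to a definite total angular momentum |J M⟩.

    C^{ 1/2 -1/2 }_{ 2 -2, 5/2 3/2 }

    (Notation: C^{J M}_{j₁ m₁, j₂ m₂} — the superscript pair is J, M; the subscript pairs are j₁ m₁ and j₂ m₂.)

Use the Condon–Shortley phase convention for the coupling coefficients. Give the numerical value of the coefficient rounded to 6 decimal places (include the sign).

j₁+j₂−J=4  J+j₁−j₂=0  J−j₁+j₂=1  j₁+j₂+J+1=6
(j₁±m₁, j₂±m₂, J±M) = (0,4,4,1,0,1)
P² = 192/5
sum k=4..4:
  [4] +1/24 = 1/24
S = 1/24
C² = P²·S² = 1/15 ; C = +0.258199

+√(1/15) ≈ +0.258199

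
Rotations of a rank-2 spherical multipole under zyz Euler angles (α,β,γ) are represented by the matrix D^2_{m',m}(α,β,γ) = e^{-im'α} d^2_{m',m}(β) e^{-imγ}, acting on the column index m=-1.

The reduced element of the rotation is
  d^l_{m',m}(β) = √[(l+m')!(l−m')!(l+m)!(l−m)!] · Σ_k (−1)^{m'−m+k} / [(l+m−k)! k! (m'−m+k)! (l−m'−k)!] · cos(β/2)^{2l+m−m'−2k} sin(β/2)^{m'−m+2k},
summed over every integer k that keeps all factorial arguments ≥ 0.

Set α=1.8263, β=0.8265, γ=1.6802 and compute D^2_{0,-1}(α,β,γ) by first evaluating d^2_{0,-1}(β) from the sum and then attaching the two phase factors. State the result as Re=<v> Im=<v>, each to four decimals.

D^2_{0,-1}(1.8263,0.8265,1.6802) = e^{-i·0·1.8263}·d^2_{0,-1}(0.8265)·e^{-i·-1·1.6802}. Compute d first:
With c≡cos(β/2)=0.915821 and s≡sin(β/2)=0.401588, N=[2·2·1·6]^{1/2}=4.898979
k∈{0,1} keeps every argument non-negative
  k=0: (−1)^1·4.8990/(2)·0.9158^3·0.4016^1 = -0.755592
  k=1: (−1)^2·4.8990/(2)·0.9158^1·0.4016^3 = +0.145287
d^2_{0,-1}(0.8265) = -0.755592 +0.145287 = -0.610305
Attach z-rotation phases: D = e^{-i(0)(1.8263)}·(-0.610305)·e^{-i(-1)(1.6802)} = +0.066636-0.606656i

Re=0.0666 Im=-0.6067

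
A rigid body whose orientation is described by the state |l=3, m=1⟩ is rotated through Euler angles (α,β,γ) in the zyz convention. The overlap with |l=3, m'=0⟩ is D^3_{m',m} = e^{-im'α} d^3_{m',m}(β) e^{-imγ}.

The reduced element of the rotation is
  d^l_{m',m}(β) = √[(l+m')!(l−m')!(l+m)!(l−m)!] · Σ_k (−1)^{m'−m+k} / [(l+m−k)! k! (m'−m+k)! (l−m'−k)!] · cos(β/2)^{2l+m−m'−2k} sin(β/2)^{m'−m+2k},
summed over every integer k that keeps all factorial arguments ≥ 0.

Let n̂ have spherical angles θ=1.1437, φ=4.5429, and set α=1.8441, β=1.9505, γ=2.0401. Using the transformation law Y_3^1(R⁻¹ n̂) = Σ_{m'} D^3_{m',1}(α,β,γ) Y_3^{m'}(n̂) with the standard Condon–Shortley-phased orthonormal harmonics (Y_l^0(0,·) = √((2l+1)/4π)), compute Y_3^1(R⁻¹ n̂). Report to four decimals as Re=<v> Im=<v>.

Re=-0.3980 Im=0.1090

Need the full column D^3_{m',1} for m'=−3..3 at α=1.8441, β=1.9505, γ=2.0401.
cos(β/2)=0.560961, sin(β/2)=0.827842
d^3_{-3,1}: single k=4 term ⇒ +0.572402;  D = -0.537580-0.196602i
d^3_{-2,1}: k∈[3..4] ⇒ +0.633390 -0.689716 = -0.056327;  D = +0.004350-0.056158i
d^3_{-1,1}: k∈[2..4] ⇒ +0.407171 -1.182349 +0.321874 = -0.453304;  D = -0.444625+0.088280i
d^3_{0,1}: k∈[1..3] ⇒ +0.159295 -1.040765 +0.755546 = -0.125924;  D = +0.056951+0.112310i
d^3_{1,1}: k∈[0..2] ⇒ +0.031160 -0.542895 +0.886762 = +0.375026;  D = -0.276285+0.253597i
d^3_{2,1}: k∈[0..1] ⇒ -0.145416 +0.633390 = +0.487974;  D = +0.414759+0.257087i
d^3_{3,1}: single k=0 term ⇒ +0.262828;  D = +0.073033-0.252477i
Y_3^{m'}(θ=1.1437,φ=4.5429) and Σ D·Y over m':
  (-0.5376-0.1966i)·(+0.1532-0.2748i)  (+0.0043-0.0562i)·(-0.3307-0.1166i)  (-0.4446+0.0883i)·(+0.0070-0.0412i)  (+0.0570+0.1123i)·(-0.3311+0.0000i)  (-0.2763+0.2536i)·(-0.0070-0.0412i)  (+0.4148+0.2571i)·(-0.3307+0.1166i)  (+0.0730-0.2525i)·(-0.1532-0.2748i)
Y_3^1(R⁻¹ n̂) = -0.398027+0.108955i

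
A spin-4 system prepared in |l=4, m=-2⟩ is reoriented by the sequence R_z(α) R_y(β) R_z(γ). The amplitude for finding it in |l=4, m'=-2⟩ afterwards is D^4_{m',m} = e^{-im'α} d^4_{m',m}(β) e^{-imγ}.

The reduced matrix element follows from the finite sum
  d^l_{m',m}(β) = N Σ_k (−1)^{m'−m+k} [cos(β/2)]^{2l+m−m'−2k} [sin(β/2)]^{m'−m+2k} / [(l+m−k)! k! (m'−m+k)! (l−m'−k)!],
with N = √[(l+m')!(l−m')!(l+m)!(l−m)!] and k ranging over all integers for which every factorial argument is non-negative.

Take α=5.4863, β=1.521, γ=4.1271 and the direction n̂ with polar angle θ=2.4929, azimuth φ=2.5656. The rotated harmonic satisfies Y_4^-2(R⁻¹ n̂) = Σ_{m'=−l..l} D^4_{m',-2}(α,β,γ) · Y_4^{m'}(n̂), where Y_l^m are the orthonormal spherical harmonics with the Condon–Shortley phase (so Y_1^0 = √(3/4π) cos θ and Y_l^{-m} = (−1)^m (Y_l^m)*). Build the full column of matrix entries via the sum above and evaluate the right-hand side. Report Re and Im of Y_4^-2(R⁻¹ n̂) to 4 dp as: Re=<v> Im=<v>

Need the full column D^4_{m',-2} for m'=−4..4 at α=5.4863, β=1.5210, γ=4.1271.
cos(β/2)=0.724491, sin(β/2)=0.689284
d^4_{-4,-2}: single k=2 term ⇒ +0.363559;  D = +0.126121-0.340982i
d^4_{-3,-2}: k∈[1..2] ⇒ +0.270206 -0.733746 = -0.463540;  D = -0.423321+0.188861i
d^4_{-2,-2}: k∈[0..2] ⇒ +0.075904 -0.824474 +0.932860 = +0.184290;  D = +0.171332+0.067885i
d^4_{-1,-2}: k∈[0..2] ⇒ -0.306385 +1.386650 -0.836768 = +0.243497;  D = +0.094074+0.224590i
d^4_{0,-2}: k∈[0..2] ⇒ +0.651804 -1.573314 +0.534043 = -0.387467;  D = +0.150965-0.356848i
d^4_{1,-2}: k∈[0..2] ⇒ -0.924433 +1.255152 -0.227225 = +0.103494;  D = -0.096351+0.037781i
d^4_{2,-2}: k∈[0..2] ⇒ +0.932860 -0.675517 +0.050955 = +0.308298;  D = -0.281101-0.126610i
d^4_{3,-2}: k∈[0..1] ⇒ -0.664164 +0.200394 = -0.463771;  D = +0.159339+0.435539i
d^4_{4,-2}: single k=0 term ⇒ +0.297875;  D = +0.128536-0.268715i
Y_4^{m'}(θ=2.4929,φ=2.5656) and Σ D·Y over m':
  (+0.1261-0.3410i)·(-0.0395+0.0438i)  (-0.4233+0.1889i)·(-0.0344+0.2172i)  (+0.1713+0.0679i)·(+0.1711+0.3843i)  (+0.0941+0.2246i)·(+0.2760+0.1793i)  (+0.1510-0.3568i)·(-0.2049+0.0000i)  (-0.0964+0.0378i)·(-0.2760+0.1793i)  (-0.2811-0.1266i)·(+0.1711-0.3843i)  (+0.1593+0.4355i)·(+0.0344+0.2172i)  (+0.1285-0.2687i)·(-0.0395-0.0438i)
Y_4^-2(R⁻¹ n̂) = -0.241383+0.263188i

Re=-0.2414 Im=0.2632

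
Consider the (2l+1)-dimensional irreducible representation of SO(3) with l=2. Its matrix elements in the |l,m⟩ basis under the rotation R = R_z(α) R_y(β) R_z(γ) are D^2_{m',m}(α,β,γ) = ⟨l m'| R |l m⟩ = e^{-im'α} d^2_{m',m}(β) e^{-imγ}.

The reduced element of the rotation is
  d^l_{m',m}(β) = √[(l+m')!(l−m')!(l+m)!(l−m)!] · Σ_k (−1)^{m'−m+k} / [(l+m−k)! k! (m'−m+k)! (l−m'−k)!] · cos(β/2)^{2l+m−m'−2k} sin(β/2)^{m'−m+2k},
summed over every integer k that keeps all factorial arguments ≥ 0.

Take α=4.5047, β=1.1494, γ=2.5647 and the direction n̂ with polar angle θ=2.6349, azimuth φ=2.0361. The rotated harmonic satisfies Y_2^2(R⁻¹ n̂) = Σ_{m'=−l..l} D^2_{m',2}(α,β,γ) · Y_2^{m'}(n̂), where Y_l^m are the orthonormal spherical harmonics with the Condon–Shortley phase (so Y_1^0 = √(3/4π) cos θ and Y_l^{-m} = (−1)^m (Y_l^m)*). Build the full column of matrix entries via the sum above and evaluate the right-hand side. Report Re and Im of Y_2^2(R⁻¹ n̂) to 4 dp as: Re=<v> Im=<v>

Re=0.1876 Im=0.0527

Need the full column D^2_{m',2} for m'=−2..2 at α=4.5047, β=1.1494, γ=2.5647.
cos(β/2)=0.839355, sin(β/2)=0.543583
d^2_{-2,2}: single k=4 term ⇒ +0.087310;  D = -0.064569-0.058769i
d^2_{-1,2}: single k=3 term ⇒ +0.269633;  D = +0.218710-0.157696i
d^2_{0,2}: single k=2 term ⇒ +0.509917;  D = +0.206531+0.466219i
d^2_{1,2}: single k=1 term ⇒ +0.642885;  D = -0.628853+0.133590i
d^2_{2,2}: single k=0 term ⇒ +0.496345;  D = -0.000811-0.496344i
Y_2^{m'}(θ=2.6349,φ=2.0361) and Σ D·Y over m':
  (-0.0646-0.0588i)·(-0.0543+0.0730i)  (+0.2187-0.1577i)·(+0.1471+0.2930i)  (+0.2065+0.4662i)·(+0.4080+0.0000i)  (-0.6289+0.1336i)·(-0.1471+0.2930i)  (-0.0008-0.4963i)·(-0.0543-0.0730i)
Y_2^2(R⁻¹ n̂) = +0.187609+0.052714i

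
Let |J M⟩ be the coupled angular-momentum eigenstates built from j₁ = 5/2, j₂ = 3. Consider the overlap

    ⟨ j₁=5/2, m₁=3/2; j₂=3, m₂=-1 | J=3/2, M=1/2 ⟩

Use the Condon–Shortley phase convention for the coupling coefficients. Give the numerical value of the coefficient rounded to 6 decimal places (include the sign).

√[4·4!1!2!/8! · 4!1!2!4!2!1!] = √(384/35)
  +(−1)^0/∏(0,4,1,2,0,0)! = 1/48  (running 1/48)
  +(−1)^1/∏(1,3,0,1,1,1)! = -1/6  (running -7/48)
⟨..|..⟩ = √(384/35)·(-7/48) = -0.483046

−√(7/30) = -0.483046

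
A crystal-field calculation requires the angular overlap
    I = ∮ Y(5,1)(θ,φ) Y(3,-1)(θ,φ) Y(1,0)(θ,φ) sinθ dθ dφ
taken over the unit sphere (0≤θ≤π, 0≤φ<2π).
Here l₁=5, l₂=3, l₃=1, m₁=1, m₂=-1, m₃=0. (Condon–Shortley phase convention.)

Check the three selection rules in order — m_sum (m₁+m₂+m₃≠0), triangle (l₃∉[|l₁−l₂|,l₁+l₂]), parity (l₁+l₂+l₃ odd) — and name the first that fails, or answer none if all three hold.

triangle

azimuthal sum: 1 − 1 + 0 = 0  ✓
l₃ must lie in [2,8]; have l₃=1  ✗
L = 5 + 3 + 1 = 9 (odd)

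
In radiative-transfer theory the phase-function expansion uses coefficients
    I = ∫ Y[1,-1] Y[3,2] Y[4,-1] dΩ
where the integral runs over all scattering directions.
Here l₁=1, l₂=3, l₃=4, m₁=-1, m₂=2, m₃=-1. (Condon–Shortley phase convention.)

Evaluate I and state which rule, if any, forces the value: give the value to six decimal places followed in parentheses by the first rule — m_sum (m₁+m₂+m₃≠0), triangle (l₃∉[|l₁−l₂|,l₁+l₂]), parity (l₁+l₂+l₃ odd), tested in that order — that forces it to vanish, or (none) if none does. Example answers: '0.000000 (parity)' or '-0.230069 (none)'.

-0.106622 (none)

m-sum 0 ✓  L=8 even ✓  2≤4≤4 ✓
Π(2lᵢ+1) = 3×7×9 = 189
triangle coeff Δ(1,3,4) = 1/252
Σ_t [0,0]: t=0:+1/36 = 1/36
(3j)²=4/63 [(1 3 4; 0 0 0)], sign=+1
Σ_t [0,0]: t=0:+1/240 = 1/240
(3j)²=1/84 [(1 3 4; -1 2 -1)], sign=-1
⇒ 4πI² = 1/7
I = (-1)√(1/7/(4π)) = -0.10662181
No selection rule forces the value: the integral is nonzero (none).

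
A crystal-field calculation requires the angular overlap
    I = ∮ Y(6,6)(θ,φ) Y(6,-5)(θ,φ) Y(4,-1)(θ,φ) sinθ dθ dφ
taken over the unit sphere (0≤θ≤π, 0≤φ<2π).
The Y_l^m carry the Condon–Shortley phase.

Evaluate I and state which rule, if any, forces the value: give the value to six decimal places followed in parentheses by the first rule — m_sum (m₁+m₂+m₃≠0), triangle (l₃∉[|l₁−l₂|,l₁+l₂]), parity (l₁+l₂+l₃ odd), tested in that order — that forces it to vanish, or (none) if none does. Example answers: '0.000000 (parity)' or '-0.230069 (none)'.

m-sum 0 ✓  L=16 even ✓  0≤4≤12 ✓
Π(2lᵢ+1) = 13×13×9 = 1521
triangle coeff Δ(6,6,4) = 1/15315300
Σ_t [2,6]: t=2:+1/829440 t=3:−1/25920 t=4:+1/9216 t=5:−1/25920 t=6:+1/829440 = 7/207360
(3j)²=28/2431 [(6 6 4; 0 0 0)], sign=+1
Σ_t [0,0]: t=0:+1/5806080 = 1/5806080
(3j)²=165/6188 [(6 6 4; 6 -5 -1)], sign=-1
⇒ 4πI² = 135/289
I = (-1)√(135/289/(4π)) = -0.19280266
No selection rule forces the value: the integral is nonzero (none).

-0.192803 (none)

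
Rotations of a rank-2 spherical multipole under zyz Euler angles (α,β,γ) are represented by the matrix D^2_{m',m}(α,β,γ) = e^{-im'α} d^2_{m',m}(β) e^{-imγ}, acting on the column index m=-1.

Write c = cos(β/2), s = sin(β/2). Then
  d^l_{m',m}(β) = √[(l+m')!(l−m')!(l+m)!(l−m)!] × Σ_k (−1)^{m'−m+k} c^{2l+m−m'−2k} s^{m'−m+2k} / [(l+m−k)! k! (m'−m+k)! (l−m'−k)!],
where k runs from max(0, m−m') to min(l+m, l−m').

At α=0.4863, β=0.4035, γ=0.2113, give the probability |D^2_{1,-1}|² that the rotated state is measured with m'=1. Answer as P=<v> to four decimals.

First d^2_{1,-1}(β=0.4035), then the phase factors e^{-i(1)α} and e^{-i(-1)γ}:
Half-angle: c=0.979717, s=0.200384. N=√(6·1·1·6)=6.000000
k: max(0,(-1)−(1))=0 … min(2+(-1),2−(1))=1
  k=0: (−1)^2·6.0000/(2)·0.9797^2·0.2004^2 = +0.115624
  k=1: (−1)^3·6.0000/(6)·0.9797^0·0.2004^4 = -0.001612
d^2_{1,-1}(0.4035) = +0.115624 -0.001612 = +0.114012
|D^2_{1,-1}|² = |d^2_{1,-1}(β)|² = (+0.114012)² = 0.012999 (the z-rotation phases have unit modulus)

P=0.0130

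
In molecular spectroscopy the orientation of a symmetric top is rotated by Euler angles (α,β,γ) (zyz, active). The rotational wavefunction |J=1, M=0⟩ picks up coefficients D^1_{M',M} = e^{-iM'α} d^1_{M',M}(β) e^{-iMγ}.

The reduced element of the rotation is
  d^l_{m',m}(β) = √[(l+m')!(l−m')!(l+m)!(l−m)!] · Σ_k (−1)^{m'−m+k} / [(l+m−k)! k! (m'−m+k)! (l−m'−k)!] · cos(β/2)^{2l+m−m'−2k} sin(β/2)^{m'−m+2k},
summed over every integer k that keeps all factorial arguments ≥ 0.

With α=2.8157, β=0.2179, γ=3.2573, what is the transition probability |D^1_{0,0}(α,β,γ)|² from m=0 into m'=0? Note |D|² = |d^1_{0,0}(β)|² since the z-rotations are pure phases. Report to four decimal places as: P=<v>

P=0.9533

First d^1_{0,0}(β=0.2179), then the phase factors e^{-i(0)α} and e^{-i(0)γ}:
With c≡cos(β/2)=0.994071 and s≡sin(β/2)=0.108735, N=[1·1·1·1]^{1/2}=1.000000
The bounds max(0,m−m')=0 and min(l+m,l−m')=1 give 2 terms
  k=0: (−1)^0·1.0000/(1)·0.9941^2·0.1087^0 = +0.988177
  k=1: (−1)^1·1.0000/(1)·0.9941^0·0.1087^2 = -0.011823
d^1_{0,0}(0.2179) = +0.988177 -0.011823 = +0.976354
|D^1_{0,0}|² = |d^1_{0,0}(β)|² = (+0.976354)² = 0.953266 (the z-rotation phases have unit modulus)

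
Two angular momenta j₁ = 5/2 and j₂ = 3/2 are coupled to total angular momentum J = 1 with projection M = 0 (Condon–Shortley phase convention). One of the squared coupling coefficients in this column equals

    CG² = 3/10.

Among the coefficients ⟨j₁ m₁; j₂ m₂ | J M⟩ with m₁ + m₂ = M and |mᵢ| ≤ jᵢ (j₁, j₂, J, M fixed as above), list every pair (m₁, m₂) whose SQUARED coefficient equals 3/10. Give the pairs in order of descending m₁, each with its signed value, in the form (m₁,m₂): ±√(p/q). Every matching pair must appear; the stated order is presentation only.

Admissible pairs with m₁+m₂ = M = 0: (-3/2,3/2), (-1/2,1/2), (1/2,-1/2), (3/2,-3/2)
  (m₁,m₂)=(3/2,-3/2): CG² = 1/5, CG = +√(1/5)
  (m₁,m₂)=(1/2,-1/2): CG² = 3/10, CG = −√(3/10)   ← matches the target
  (m₁,m₂)=(-1/2,1/2): CG² = 3/10, CG = +√(3/10)   ← matches the target
  (m₁,m₂)=(-3/2,3/2): CG² = 1/5, CG = −√(1/5)
Pairs with CG² = 3/10: (1/2,-1/2): −√(3/10); (-1/2,1/2): +√(3/10)

(1/2,-1/2): −√(3/10); (-1/2,1/2): +√(3/10)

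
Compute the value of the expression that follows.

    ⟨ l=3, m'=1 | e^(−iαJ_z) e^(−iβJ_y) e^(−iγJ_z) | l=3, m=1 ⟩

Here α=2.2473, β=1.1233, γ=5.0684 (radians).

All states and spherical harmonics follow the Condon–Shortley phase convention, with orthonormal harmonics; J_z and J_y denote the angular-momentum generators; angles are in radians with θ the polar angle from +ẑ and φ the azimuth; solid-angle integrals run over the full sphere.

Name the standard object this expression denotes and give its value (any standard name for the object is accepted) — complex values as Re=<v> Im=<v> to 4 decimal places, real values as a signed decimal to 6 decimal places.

Wigner D-matrix element, Re=-0.2312 Im=0.3873

This is a Wigner D-matrix element — the rotation-matrix element ⟨l m'| R(α,β,γ) |l m⟩ in the angular-momentum basis.
Split into d^3_{1,1}(β=1.1233) × two z-phases.
With c≡cos(β/2)=0.846378 and s≡sin(β/2)=0.532583, N=[24·2·24·2]^{1/2}=48.000000
Admissible k: 0..2 (factorial args all ≥0)
  k=0: (−1)^0·48.0000/(48)·0.8464^6·0.5326^0 = +0.367608
  k=1: (−1)^1·48.0000/(6)·0.8464^4·0.5326^2 = -1.164452
  k=2: (−1)^2·48.0000/(8)·0.8464^2·0.5326^4 = +0.345804
d^3_{1,1}(1.1233) = +0.367608 -1.164452 +0.345804 = -0.451041
Attach z-rotation phases: D = e^{-i(1)(2.2473)}·(-0.451041)·e^{-i(1)(5.0684)} = -0.231231+0.387259i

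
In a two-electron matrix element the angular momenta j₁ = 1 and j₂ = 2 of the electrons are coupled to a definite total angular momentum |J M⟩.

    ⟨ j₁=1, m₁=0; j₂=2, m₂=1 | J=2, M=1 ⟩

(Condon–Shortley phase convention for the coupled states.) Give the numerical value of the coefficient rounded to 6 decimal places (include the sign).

j₁+j₂−J=1  J+j₁−j₂=1  J−j₁+j₂=3  j₁+j₂+J+1=6
(j₁±m₁, j₂±m₂, J±M) = (1,1,3,1,3,1)
P² = 3/2
sum k=0..1:
  [0] +1/6 = 1/6
  [1] −1/2 = -1/2
S = -1/3
C² = P²·S² = 1/6 ; C = -0.408248

-0.408248  (= −√(1/6))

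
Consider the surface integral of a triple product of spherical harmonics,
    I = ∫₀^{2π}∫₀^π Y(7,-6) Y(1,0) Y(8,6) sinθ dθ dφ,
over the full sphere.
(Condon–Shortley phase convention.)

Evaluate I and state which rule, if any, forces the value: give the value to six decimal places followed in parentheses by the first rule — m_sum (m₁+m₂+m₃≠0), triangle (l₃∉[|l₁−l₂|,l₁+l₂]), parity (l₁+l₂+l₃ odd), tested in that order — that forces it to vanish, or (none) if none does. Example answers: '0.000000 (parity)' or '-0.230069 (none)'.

0.161907 (none)

Rules hold: Σm=0, L=16 even, 6≤8≤8.
N = 15·3·17 = 765
Δ = 0!·14!·2!/17! = 1/2040
Racah Σ t=0..0: t=0:+1/25401600 = 1/25401600
⇒ 3j(7 1 8; 0 0 0)² = 8/255, sgn +1
Racah Σ t=0..0: t=0:+1/6227020800 = 1/6227020800
⇒ 3j(7 1 8; -6 0 6)² = 7/510, sgn +1
4πI² = N·(3j₀)²·(3jₘ)² = 28/85
I = +1·√(0.329412/4π) = 0.16190663
No selection rule forces the value: the integral is nonzero (none).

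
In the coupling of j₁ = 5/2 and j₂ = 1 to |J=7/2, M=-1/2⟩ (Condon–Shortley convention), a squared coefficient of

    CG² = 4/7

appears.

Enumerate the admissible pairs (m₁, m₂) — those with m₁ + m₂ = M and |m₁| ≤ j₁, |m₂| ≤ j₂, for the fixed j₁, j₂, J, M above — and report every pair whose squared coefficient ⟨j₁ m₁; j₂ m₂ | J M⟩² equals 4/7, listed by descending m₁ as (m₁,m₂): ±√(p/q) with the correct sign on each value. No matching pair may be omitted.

Admissible pairs with m₁+m₂ = M = -1/2: (-3/2,1), (-1/2,0), (1/2,-1)
  (m₁,m₂)=(1/2,-1): CG² = 2/7, CG = +√(2/7)
  (m₁,m₂)=(-1/2,0): CG² = 4/7, CG = +√(4/7)   ← matches the target
  (m₁,m₂)=(-3/2,1): CG² = 1/7, CG = +√(1/7)
Pairs with CG² = 4/7: (-1/2,0): +√(4/7)

(-1/2,0): +√(4/7)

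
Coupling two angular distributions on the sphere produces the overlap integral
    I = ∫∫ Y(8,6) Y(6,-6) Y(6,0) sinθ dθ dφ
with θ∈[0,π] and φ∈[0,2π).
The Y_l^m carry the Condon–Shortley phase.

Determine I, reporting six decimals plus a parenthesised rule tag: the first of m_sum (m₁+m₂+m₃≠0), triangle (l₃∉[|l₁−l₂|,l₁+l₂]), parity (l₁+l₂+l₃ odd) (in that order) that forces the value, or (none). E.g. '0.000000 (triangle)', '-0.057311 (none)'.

0.171754 (none)

Rules hold: Σm=0, L=20 even, 2≤6≤14.
N = 17·13·13 = 2873
Δ = 8!·8!·4!/21! = 1/1309458150
Racah Σ t=2..6: t=2:+1/49766400 t=3:−1/3110400 t=4:+1/1327104 t=5:−1/3110400 t=6:+1/49766400 = 1/6635520
⇒ 3j(8 6 6; 0 0 0)² = 350/46189, sgn +1
Racah Σ t=0..0: t=0:+1/1393459200 = 1/1393459200
⇒ 3j(8 6 6; 6 -6 0)² = 11/646, sgn +1
4πI² = N·(3j₀)²·(3jₘ)² = 2275/6137
I = +1·√(0.370702/4π) = 0.17175433
No selection rule forces the value: the integral is nonzero (none).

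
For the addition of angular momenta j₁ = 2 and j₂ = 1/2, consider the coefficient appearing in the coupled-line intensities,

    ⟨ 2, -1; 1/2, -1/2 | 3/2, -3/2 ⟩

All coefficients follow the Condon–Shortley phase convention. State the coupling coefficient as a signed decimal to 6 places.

j₁+j₂−J=1  J+j₁−j₂=3  J−j₁+j₂=0  j₁+j₂+J+1=5
(j₁±m₁, j₂±m₂, J±M) = (1,3,0,1,0,3)
P² = 36/5
sum k=0..0:
  [0] +1/6 = 1/6
S = 1/6
C² = P²·S² = 1/5 ; C = +0.447214

+√(1/5) ≈ +0.447214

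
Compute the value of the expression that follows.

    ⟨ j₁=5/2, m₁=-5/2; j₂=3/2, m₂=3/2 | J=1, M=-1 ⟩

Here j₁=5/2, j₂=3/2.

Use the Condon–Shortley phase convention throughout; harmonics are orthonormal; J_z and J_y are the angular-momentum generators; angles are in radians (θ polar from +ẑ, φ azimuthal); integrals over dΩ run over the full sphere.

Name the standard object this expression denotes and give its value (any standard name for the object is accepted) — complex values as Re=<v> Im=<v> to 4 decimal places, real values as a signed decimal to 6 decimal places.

Clebsch–Gordan coefficient, −√(1/2) ≈ -0.707107

This is a Clebsch–Gordan (vector-coupling) coefficient.
triangle: 3!·2!·0!/6! = 12/720
(j±m)!: 0!·5!·3!·0!·0!·2! = 1440
prefactor² = (2J+1)·Δ·N² = 72
  k=3: −1/(3!·0!·2!·0!·0!·0!) = -1/12
Σ = -1/12  ⇒  CG² = 72·(-1/12)² = 1/2
CG = −√(1/2) = -0.707107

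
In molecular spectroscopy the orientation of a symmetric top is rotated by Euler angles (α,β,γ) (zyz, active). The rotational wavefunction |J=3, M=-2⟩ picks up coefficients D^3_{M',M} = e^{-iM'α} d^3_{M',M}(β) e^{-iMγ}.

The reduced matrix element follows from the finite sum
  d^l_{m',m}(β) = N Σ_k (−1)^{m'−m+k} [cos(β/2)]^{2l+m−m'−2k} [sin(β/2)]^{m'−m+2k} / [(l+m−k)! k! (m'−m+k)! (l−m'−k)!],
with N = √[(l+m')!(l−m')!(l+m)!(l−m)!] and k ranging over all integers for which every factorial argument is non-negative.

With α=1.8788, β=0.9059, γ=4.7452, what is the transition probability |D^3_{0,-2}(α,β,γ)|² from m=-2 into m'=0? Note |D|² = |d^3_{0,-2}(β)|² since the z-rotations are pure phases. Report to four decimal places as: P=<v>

Split into d^3_{0,-2}(β=0.9059) × two z-phases.
Half-angle: c=0.899160, s=0.437620. N=√(6·6·1·120)=65.726707
The bounds max(0,m−m')=0 and min(l+m,l−m')=1 give 2 terms
  k=0: (−1)^2·65.7267/(12)·0.8992^4·0.4376^2 = +0.685651
  k=1: (−1)^3·65.7267/(12)·0.8992^2·0.4376^4 = -0.162414
d^3_{0,-2}(0.9059) = +0.685651 -0.162414 = +0.523237
|D^3_{0,-2}|² = |d^3_{0,-2}(β)|² = (+0.523237)² = 0.273777 (the z-rotation phases have unit modulus)

P=0.2738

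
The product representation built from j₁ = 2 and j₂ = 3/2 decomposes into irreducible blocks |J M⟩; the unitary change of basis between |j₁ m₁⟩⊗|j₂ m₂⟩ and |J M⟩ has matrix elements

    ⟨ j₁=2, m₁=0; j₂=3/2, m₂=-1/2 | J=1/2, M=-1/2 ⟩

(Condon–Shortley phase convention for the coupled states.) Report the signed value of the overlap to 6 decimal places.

−√(1/5) = -0.447214

j₁+j₂−J=3  J+j₁−j₂=1  J−j₁+j₂=0  j₁+j₂+J+1=5
(j₁±m₁, j₂±m₂, J±M) = (2,2,1,2,0,1)
P² = 4/5
sum k=1..1:
  [1] −1/2 = -1/2
S = -1/2
C² = P²·S² = 1/5 ; C = -0.447214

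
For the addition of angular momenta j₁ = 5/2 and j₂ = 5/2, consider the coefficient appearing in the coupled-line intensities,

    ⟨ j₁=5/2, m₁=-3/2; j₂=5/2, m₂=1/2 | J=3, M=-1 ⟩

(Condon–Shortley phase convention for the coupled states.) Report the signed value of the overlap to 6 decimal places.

+0.182574  (= +√(1/30))

√[7·2!3!3!/9! · 1!4!3!2!2!4!] = √(96/5)
  +(−1)^1/∏(1,1,3,2,0,1)! = -1/12  (running -1/12)
  +(−1)^2/∏(2,0,2,1,1,2)! = 1/8  (running 1/24)
⟨..|..⟩ = √(96/5)·(1/24) = +0.182574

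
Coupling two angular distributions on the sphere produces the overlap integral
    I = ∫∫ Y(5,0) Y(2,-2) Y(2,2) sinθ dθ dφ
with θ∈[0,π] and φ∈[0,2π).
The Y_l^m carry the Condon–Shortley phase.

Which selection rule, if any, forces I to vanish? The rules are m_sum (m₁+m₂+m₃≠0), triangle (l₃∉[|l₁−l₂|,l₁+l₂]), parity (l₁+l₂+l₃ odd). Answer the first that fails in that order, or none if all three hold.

azimuthal sum: 0 − 2 + 2 = 0  ✓
l₃ must lie in [3,7]; have l₃=2  ✗
L = 5 + 2 + 2 = 9 (odd)

triangle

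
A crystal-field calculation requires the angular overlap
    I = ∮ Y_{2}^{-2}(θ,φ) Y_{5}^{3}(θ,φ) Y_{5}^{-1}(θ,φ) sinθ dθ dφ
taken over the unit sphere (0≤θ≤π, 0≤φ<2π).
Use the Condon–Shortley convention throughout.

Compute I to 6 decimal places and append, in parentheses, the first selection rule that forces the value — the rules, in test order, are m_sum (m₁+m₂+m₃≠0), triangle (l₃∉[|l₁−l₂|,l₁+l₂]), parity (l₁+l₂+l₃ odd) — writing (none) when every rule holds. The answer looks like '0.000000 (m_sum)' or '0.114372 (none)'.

0.171169 (none)

Checks pass: Σm=0; 12 even; l₃=5∈[3,7].
(2·2+1)(2·5+1)(2·5+1) = 605
Δ: 2! 2! 8! / 13! → 1/38610
sum: t=0:+1/2880 t=1:−1/576 t=2:+1/2880 = -1/960
3j²(2 5 5; 0 0 0) = Δ·Π!·Σ² = 10/429  (sign +1)
sum: t=2:+1/5760 = 1/5760
3j²(2 5 5; -2 3 -1) = Δ·Π!·Σ² = 56/2145  (sign +1)
combine: 4πI² = 605·10/429·56/2145 = 560/1521
take √, sign +1: I = 0.17116875
No selection rule forces the value: the integral is nonzero (none).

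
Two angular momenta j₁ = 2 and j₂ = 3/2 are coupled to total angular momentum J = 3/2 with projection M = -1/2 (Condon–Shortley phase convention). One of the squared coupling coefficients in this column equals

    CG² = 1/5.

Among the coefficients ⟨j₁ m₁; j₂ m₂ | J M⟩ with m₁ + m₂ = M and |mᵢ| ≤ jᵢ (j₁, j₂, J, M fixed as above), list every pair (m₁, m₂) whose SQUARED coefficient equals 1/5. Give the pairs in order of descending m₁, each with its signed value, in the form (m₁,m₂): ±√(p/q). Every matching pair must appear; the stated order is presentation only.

Admissible pairs with m₁+m₂ = M = -1/2: (-2,3/2), (-1,1/2), (0,-1/2), (1,-3/2)
  (m₁,m₂)=(1,-3/2): CG² = 2/5, CG = +√(2/5)
  (m₁,m₂)=(0,-1/2): CG² = 1/5, CG = −√(1/5)   ← matches the target
  (m₁,m₂)=(-1,1/2): CG² = 0/1, CG = 0
  (m₁,m₂)=(-2,3/2): CG² = 2/5, CG = +√(2/5)
Pairs with CG² = 1/5: (0,-1/2): −√(1/5)

(0,-1/2): −√(1/5)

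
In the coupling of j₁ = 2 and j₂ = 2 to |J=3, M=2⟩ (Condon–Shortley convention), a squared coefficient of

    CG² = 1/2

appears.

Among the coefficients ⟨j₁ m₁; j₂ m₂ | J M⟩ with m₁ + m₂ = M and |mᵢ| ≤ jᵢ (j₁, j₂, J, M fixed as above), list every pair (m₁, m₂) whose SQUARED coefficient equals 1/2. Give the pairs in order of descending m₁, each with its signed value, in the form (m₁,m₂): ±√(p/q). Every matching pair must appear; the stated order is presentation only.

Admissible pairs with m₁+m₂ = M = 2: (0,2), (1,1), (2,0)
  (m₁,m₂)=(2,0): CG² = 1/2, CG = +√(1/2)   ← matches the target
  (m₁,m₂)=(1,1): CG² = 0/1, CG = 0
  (m₁,m₂)=(0,2): CG² = 1/2, CG = −√(1/2)   ← matches the target
Pairs with CG² = 1/2: (2,0): +√(1/2); (0,2): −√(1/2)

(2,0): +√(1/2); (0,2): −√(1/2)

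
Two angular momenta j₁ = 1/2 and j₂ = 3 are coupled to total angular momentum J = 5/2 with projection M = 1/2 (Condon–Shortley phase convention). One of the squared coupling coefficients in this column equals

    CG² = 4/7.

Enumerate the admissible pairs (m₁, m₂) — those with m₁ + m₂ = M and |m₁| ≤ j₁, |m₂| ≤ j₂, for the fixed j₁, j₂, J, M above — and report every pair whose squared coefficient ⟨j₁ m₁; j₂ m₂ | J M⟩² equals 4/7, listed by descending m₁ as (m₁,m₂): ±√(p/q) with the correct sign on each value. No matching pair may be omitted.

(-1/2,1): −√(4/7)

Admissible pairs with m₁+m₂ = M = 1/2: (-1/2,1), (1/2,0)
  (m₁,m₂)=(1/2,0): CG² = 3/7, CG = +√(3/7)
  (m₁,m₂)=(-1/2,1): CG² = 4/7, CG = −√(4/7)   ← matches the target
Pairs with CG² = 4/7: (-1/2,1): −√(4/7)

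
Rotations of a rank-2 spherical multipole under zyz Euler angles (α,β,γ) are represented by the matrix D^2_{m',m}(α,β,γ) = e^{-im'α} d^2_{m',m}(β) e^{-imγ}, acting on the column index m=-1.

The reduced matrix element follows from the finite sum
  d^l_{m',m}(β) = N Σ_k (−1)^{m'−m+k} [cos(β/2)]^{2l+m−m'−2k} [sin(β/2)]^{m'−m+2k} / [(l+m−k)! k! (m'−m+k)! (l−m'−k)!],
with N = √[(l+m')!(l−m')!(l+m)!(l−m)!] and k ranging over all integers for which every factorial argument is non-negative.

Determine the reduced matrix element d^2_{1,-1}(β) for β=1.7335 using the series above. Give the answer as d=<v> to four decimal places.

d^2_{1,-1}(β=1.7335) via the finite sum:
Half-angle: c=0.647307, s=0.762229. N=√(6·1·1·6)=6.000000
k: max(0,(-1)−(1))=0 … min(2+(-1),2−(1))=1
  k=0: (−1)^2·6.0000/(2)·0.6473^2·0.7622^2 = +0.730320
  k=1: (−1)^3·6.0000/(6)·0.6473^0·0.7622^4 = -0.337553
d^2_{1,-1}(1.7335) = +0.730320 -0.337553 = +0.392767

d=0.3928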